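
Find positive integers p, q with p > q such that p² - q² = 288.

Factor: p² - q² = (p+q)(p-q) = 288.
We need two factors of 288 with the same parity.
Use p+q = 144 and p-q = 2 (product 144·2 = 288).
Adding: 2p = 146, so p = 73.
Subtracting: 2q = 142, so q = 71.
Check: 73² - 71² = 5329 - 5041 = 288 ✓

p = 73, q = 71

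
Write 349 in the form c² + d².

We need to find integers c, d > 0 such that c² + d² = 349.
Trying c = 5: d² = 349 - 5² = 349 - 25 = 324
d = 18
Check: 5² + 18² = 25 + 324 = 349 ✓

349 = 5² + 18²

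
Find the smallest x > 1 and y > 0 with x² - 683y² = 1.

We seek the smallest positive integers (x, y) with x² - 683y² = 1, i.e., x² = 683y² + 1.
Try successive y values:
y = 1: x² = 683·1² + 1 = 684, not a perfect square
y = 2: x² = 683·2² + 1 = 2733, not a perfect square
y = 3: x² = 683·3² + 1 = 6148, not a perfect square
... continuing the search (or via continued fractions) ...
y = 6507459: x² = 683·6507459² + 1 = 28923016460853124, x = 170067682 ✓

Verify: 170067682² - 683·6507459² = 28923016460853124 - 28923016460853123 = 1 ✓

x = 170067682, y = 6507459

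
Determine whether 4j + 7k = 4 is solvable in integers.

Step 1: Compute gcd(4, 7).
gcd(4, 7) = 1

Step 2: Check divisibility.
Does 1 divide 4? 4 = 1 x 4, so yes.

By the theorem on linear Diophantine equations, 4j + 7k = 4 has integer solutions if and only if gcd(4, 7) divides 4. Since 1 | 4, solutions exist.

Yes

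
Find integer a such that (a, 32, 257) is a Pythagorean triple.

a² = c² - b² = 257² - 32² = 66049 - 1024 = 65025
a = sqrt(65025) = 255

255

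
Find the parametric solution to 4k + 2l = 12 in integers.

Step 1: Compute gcd(4, 2) = 2.
Since 2 divides 12, solutions exist.

Step 2: Find a particular solution using extended Euclidean algorithm.
We get k₀ = 0, l₀ = 6.
Check: 4*0 + 2*6 = 12 = 12 ✓

Step 3: Write the general solution.
k = 0 + (2/2)t = 0 + 1t
l = 6 - (4/2)t = 6 - 2t
for any integer t.

k = 0 + 1t, l = 6 - 2t for integer t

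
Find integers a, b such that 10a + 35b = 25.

Step 1: Check solvability.
gcd(10, 35) = 5
Since 5 divides 25, solutions exist.

Step 2: Apply extended Euclidean algorithm to find gcd.
We find integers such that 10*x0 + 35*y0 = 5

Step 3: Scale the particular solution.
Multiply by 25/5 = 5:
a = -15, b = 5

Step 4: Verify.
10*(-15) + 35*(5) = 25 = 25 ✓

a = -15, b = 5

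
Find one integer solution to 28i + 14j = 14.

Step 1: Check solvability.
gcd(28, 14) = 14
Since 14 divides 14, solutions exist.

Step 2: Apply extended Euclidean algorithm to find gcd.
We find integers such that 28*x0 + 14*y0 = 14

Step 3: Scale the particular solution.
Multiply by 14/14 = 1:
i = 0, j = 1

Step 4: Verify.
28*(0) + 14*(1) = 14 = 14 ✓

i = 0, j = 1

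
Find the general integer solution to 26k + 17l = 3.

Step 1: Compute gcd(26, 17) = 1.
Since 1 divides 3, solutions exist.

Step 2: Find a particular solution using extended Euclidean algorithm.
We get k₀ = 6, l₀ = -9.
Check: 26*6 + 17*-9 = 3 = 3 ✓

Step 3: Write the general solution.
k = 6 + (17/1)t = 6 + 17t
l = -9 - (26/1)t = -9 - 26t
for any integer t.

k = 6 + 17t, l = -9 - 26t for integer t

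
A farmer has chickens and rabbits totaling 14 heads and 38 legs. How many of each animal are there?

Let c = chickens, r = rabbits.
Heads: c + r = 14
Legs: 2c + 4r = 38
From the first equation, c = 14 - r. Substitute:
2(14 - r) + 4r = 38
28 + 2r = 38
r = (38 - 28)/2 = 5
c = 14 - 5 = 9

Chickens: 9, Rabbits: 5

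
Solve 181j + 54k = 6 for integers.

Step 1: Check solvability.
gcd(181, 54) = 1
Since 1 divides 6, solutions exist.

Step 2: Apply extended Euclidean algorithm to find gcd.
We find integers such that 181*x0 + 54*y0 = 1

Step 3: Scale the particular solution.
Multiply by 6/1 = 6:
j = -102, k = 342

Step 4: Verify.
181*(-102) + 54*(342) = 6 = 6 ✓

j = -102, k = 342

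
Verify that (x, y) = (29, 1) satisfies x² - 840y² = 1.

Compute x² = 29² = 841
Compute 840y² = 840·1² = 840·1 = 840
x² - 840y² = 841 - 840 = 1
Since this equals 1, (29, 1) is a solution.

Yes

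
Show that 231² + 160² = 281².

Compute a² + b²:
231² + 160² = 53361 + 25600 = 78961
Compute c²:
281² = 78961
Since 78961 = 78961, it is a Pythagorean triple.

Yes, it is a Pythagorean triple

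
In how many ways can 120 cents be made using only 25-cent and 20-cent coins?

We need non-negative integers (x, y) with 25x + 20y = 120.
For each x from 0 to 4, check if (120 - 25x) is a non-negative multiple of 20.
Solutions (x, y): (0,6), (4,1)
Count: 2

2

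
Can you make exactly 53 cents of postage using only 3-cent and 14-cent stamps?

We need non-negative x, y with 3x + 14y = 53.
gcd(3, 14) = 1 divides 53, so integer solutions exist.
Search for a non-negative one: x = 13 gives 14y = 53 - 39 = 14, so y = 1.
Check: 3·13 + 14·1 = 53 ✓

Yes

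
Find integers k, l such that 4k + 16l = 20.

Step 1: Check solvability.
gcd(4, 16) = 4
Since 4 divides 20, solutions exist.

Step 2: Apply extended Euclidean algorithm to find gcd.
We find integers such that 4*x0 + 16*y0 = 4

Step 3: Scale the particular solution.
Multiply by 20/4 = 5:
k = 5, l = 0

Step 4: Verify.
4*(5) + 16*(0) = 20 = 20 ✓

k = 5, l = 0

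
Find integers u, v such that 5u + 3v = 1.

Step 1: Check solvability.
gcd(5, 3) = 1
Since 1 divides 1, solutions exist.

Step 2: Apply extended Euclidean algorithm to find gcd.
We find integers such that 5*x0 + 3*y0 = 1

Step 3: Scale the particular solution.
Multiply by 1/1 = 1:
u = -1, v = 2

Step 4: Verify.
5*(-1) + 3*(2) = 1 = 1 ✓

u = -1, v = 2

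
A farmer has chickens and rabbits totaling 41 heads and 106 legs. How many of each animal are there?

Let c = chickens, r = rabbits.
Heads: c + r = 41
Legs: 2c + 4r = 106
From the first equation, c = 41 - r. Substitute:
2(41 - r) + 4r = 106
82 + 2r = 106
r = (106 - 82)/2 = 12
c = 41 - 12 = 29

Chickens: 29, Rabbits: 12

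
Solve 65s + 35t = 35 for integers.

Step 1: Check solvability.
gcd(65, 35) = 5
Since 5 divides 35, solutions exist.

Step 2: Apply extended Euclidean algorithm to find gcd.
We find integers such that 65*x0 + 35*y0 = 5

Step 3: Scale the particular solution.
Multiply by 35/5 = 7:
s = -7, t = 14

Step 4: Verify.
65*(-7) + 35*(14) = 35 = 35 ✓

s = -7, t = 14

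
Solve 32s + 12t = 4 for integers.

Step 1: Check solvability.
gcd(32, 12) = 4
Since 4 divides 4, solutions exist.

Step 2: Apply extended Euclidean algorithm to find gcd.
We find integers such that 32*x0 + 12*y0 = 4

Step 3: Scale the particular solution.
Multiply by 4/4 = 1:
s = -1, t = 3

Step 4: Verify.
32*(-1) + 12*(3) = 4 = 4 ✓

s = -1, t = 3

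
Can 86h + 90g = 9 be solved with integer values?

Step 1: Compute gcd(86, 90).
gcd(86, 90) = 2

Step 2: Check divisibility.
Does 2 divide 9? 9 = 2 x 4 + 1, so no.

By the theorem on linear Diophantine equations, 86h + 90g = 9 has integer solutions if and only if gcd(86, 90) divides 9. Since 2 does not divide 9, no solutions exist.

No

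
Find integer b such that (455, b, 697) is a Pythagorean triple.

b² = c² - a² = 697² - 455² = 485809 - 207025 = 278784
b = sqrt(278784) = 528

528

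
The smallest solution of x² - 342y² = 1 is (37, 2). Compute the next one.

Solutions to x² - Dy² = 1 are generated by powers of (x₀ + y₀√D).
The next solution satisfies x₁ + y₁√342 = (x₀ + y₀√342)², giving:
x₁ = x₀² + 342y₀² = 37² + 342·2² = 1369 + 1368 = 2737
y₁ = 2x₀y₀ = 2·37·2 = 148

Verify: 2737² - 342·148² = 7491169 - 7491168 = 1 ✓

x = 2737, y = 148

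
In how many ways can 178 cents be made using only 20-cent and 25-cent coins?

We need non-negative integers (x, y) with 20x + 25y = 178.
For each x from 0 to 8, check if (178 - 20x) is a non-negative multiple of 25.
Solutions (x, y): none
Count: 0

0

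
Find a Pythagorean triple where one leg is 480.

We need the other leg and hypotenuse such that 480² + x² = c².
Take x = 31, c = 481: 480² + 31² = 230400 + 961 = 231361 = 481² ✓
Triple: (31, 480, 481)

(31, 480, 481)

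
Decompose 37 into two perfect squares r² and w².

We need to find integers r, w > 0 such that r² + w² = 37.
Trying r = 1: w² = 37 - 1² = 37 - 1 = 36
w = 6
Check: 1² + 6² = 1 + 36 = 37 ✓

37 = 1² + 6²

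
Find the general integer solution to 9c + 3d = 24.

Step 1: Compute gcd(9, 3) = 3.
Since 3 divides 24, solutions exist.

Step 2: Find a particular solution using extended Euclidean algorithm.
We get c₀ = 0, d₀ = 8.
Check: 9*0 + 3*8 = 24 = 24 ✓

Step 3: Write the general solution.
c = 0 + (3/3)t = 0 + 1t
d = 8 - (9/3)t = 8 - 3t
for any integer t.

c = 0 + 1t, d = 8 - 3t for integer t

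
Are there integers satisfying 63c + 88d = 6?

Step 1: Compute gcd(63, 88).
gcd(63, 88) = 1

Step 2: Check divisibility.
Does 1 divide 6? 6 = 1 x 6, so yes.

By the theorem on linear Diophantine equations, 63c + 88d = 6 has integer solutions if and only if gcd(63, 88) divides 6. Since 1 | 6, solutions exist.

Yes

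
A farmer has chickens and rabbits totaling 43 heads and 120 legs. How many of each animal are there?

Let c = chickens, r = rabbits.
Heads: c + r = 43
Legs: 2c + 4r = 120
From the first equation, c = 43 - r. Substitute:
2(43 - r) + 4r = 120
86 + 2r = 120
r = (120 - 86)/2 = 17
c = 43 - 17 = 26

Chickens: 26, Rabbits: 17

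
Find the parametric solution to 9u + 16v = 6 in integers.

Step 1: Compute gcd(9, 16) = 1.
Since 1 divides 6, solutions exist.

Step 2: Find a particular solution using extended Euclidean algorithm.
We get u₀ = -42, v₀ = 24.
Check: 9*-42 + 16*24 = 6 = 6 ✓

Step 3: Write the general solution.
u = -42 + (16/1)t = -42 + 16t
v = 24 - (9/1)t = 24 - 9t
for any integer t.

u = -42 + 16t, v = 24 - 9t for integer t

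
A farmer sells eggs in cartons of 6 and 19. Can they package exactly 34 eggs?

We need non-negative a, b with 6a + 19b = 34.
gcd(6, 19) = 1 divides 34, but no a in [0, 5] gives non-negative b.

No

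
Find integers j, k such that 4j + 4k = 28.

Step 1: Check solvability.
gcd(4, 4) = 4
Since 4 divides 28, solutions exist.

Step 2: Apply extended Euclidean algorithm to find gcd.
We find integers such that 4*x0 + 4*y0 = 4

Step 3: Scale the particular solution.
Multiply by 28/4 = 7:
j = 0, k = 7

Step 4: Verify.
4*(0) + 4*(7) = 28 = 28 ✓

j = 0, k = 7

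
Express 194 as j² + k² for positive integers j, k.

We need to find integers j, k > 0 such that j² + k² = 194.
Trying j = 5: k² = 194 - 5² = 194 - 25 = 169
k = 13
Check: 5² + 13² = 25 + 169 = 194 ✓

194 = 5² + 13²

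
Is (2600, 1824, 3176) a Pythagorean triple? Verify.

Compute a² + b² = 2600² + 1824² = 6760000 + 3326976 = 10086976
Compute c² = 3176² = 10086976
Since 10086976 = 10086976, confirmed.

Yes, it is a Pythagorean triple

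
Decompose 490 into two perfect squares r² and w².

We need to find integers r, w > 0 such that r² + w² = 490.
Trying r = 7: w² = 490 - 7² = 490 - 49 = 441
w = 21
Check: 7² + 21² = 49 + 441 = 490 ✓

490 = 7² + 21²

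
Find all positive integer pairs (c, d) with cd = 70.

The positive divisors of 70 are: 1, 2, 5, 7, 10, 14, 35, 70.
Each divisor d gives the pair (d, 70/d):
(1, 70), (2, 35), (5, 14), (7, 10), (10, 7), (14, 5), (35, 2), (70, 1)

(1, 70), (2, 35), (5, 14), (7, 10), (10, 7), (14, 5), (35, 2), (70, 1)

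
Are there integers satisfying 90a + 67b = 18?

Step 1: Compute gcd(90, 67).
gcd(90, 67) = 1

Step 2: Check divisibility.
Does 1 divide 18? 18 = 1 x 18, so yes.

By the theorem on linear Diophantine equations, 90a + 67b = 18 has integer solutions if and only if gcd(90, 67) divides 18. Since 1 | 18, solutions exist.

Yes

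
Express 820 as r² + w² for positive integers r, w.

We need to find integers r, w > 0 such that r² + w² = 820.
Trying r = 6: w² = 820 - 6² = 820 - 36 = 784
w = 28
Check: 6² + 28² = 36 + 784 = 820 ✓

820 = 6² + 28²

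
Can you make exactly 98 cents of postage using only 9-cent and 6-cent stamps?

We need non-negative x, y with 9x + 6y = 98.
gcd(9, 6) = 3, and 3 does not divide 98.
No integer solutions exist, so certainly no non-negative ones.

No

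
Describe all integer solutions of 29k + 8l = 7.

Step 1: Compute gcd(29, 8) = 1.
Since 1 divides 7, solutions exist.

Step 2: Find a particular solution using extended Euclidean algorithm.
We get k₀ = -21, l₀ = 77.
Check: 29*-21 + 8*77 = 7 = 7 ✓

Step 3: Write the general solution.
k = -21 + (8/1)t = -21 + 8t
l = 77 - (29/1)t = 77 - 29t
for any integer t.

k = -21 + 8t, l = 77 - 29t for integer t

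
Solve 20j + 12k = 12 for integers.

Step 1: Check solvability.
gcd(20, 12) = 4
Since 4 divides 12, solutions exist.

Step 2: Apply extended Euclidean algorithm to find gcd.
We find integers such that 20*x0 + 12*y0 = 4

Step 3: Scale the particular solution.
Multiply by 12/4 = 3:
j = -3, k = 6

Step 4: Verify.
20*(-3) + 12*(6) = 12 = 12 ✓

j = -3, k = 6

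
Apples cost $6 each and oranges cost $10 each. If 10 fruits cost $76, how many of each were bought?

Let a = apples, o = oranges.
a + o = 10
6a + 10o = 76
Substitute o = 10 - a:
6a + 10(10 - a) = 76
(6 - 10)a = 76 - 100
-4a = -24
a = 6, o = 10 - 6 = 4

Apples: 6, Oranges: 4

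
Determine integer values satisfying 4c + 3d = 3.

Step 1: Check solvability.
gcd(4, 3) = 1
Since 1 divides 3, solutions exist.

Step 2: Apply extended Euclidean algorithm to find gcd.
We find integers such that 4*x0 + 3*y0 = 1

Step 3: Scale the particular solution.
Multiply by 3/1 = 3:
c = 3, d = -3

Step 4: Verify.
4*(3) + 3*(-3) = 3 = 3 ✓

c = 3, d = -3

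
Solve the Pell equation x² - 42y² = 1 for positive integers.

We seek the smallest positive integers (x, y) with x² - 42y² = 1, i.e., x² = 42y² + 1.
Try successive y values:
y = 1: x² = 42·1² + 1 = 43, not a perfect square
y = 2: x² = 42·2² + 1 = 169, x = 13 ✓

Verify: 13² - 42·2² = 169 - 168 = 1 ✓

x = 13, y = 2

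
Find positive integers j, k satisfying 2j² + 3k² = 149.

Try small values of j and check whether (149 - 2j²)/3 is a perfect square.
j = 1: 2·1² = 2, so 3k² = 149 - 2 = 147, giving k² = 49, k = 7.
Check: 2·1² + 3·7² = 2 + 147 = 149 ✓

j = 1, k = 7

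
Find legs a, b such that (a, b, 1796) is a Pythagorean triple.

We need a² + b² = 1796² = 3225616.
Trying: 1404² + 1120² = 1971216 + 1254400 = 3225616 ✓

(1404, 1120, 1796)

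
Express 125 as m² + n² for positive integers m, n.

We need to find integers m, n > 0 such that m² + n² = 125.
Trying m = 2: n² = 125 - 2² = 125 - 4 = 121
n = 11
Check: 2² + 11² = 4 + 121 = 125 ✓

125 = 2² + 11²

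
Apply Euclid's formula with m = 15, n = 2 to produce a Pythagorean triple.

a = m² - n² = 15² - 2² = 225 - 4 = 221
b = 2mn = 2·15·2 = 60
c = m² + n² = 225 + 4 = 229
Verify: 221² + 60² = 48841 + 3600 = 52441 = 229² ✓

(221, 60, 229)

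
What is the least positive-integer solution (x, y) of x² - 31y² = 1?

We seek the smallest positive integers (x, y) with x² - 31y² = 1, i.e., x² = 31y² + 1.
Try successive y values:
y = 1: x² = 31·1² + 1 = 32, not a perfect square
y = 2: x² = 31·2² + 1 = 125, not a perfect square
y = 3: x² = 31·3² + 1 = 280, not a perfect square
... continuing the search (or via continued fractions) ...
y = 273: x² = 31·273² + 1 = 2310400, x = 1520 ✓

Verify: 1520² - 31·273² = 2310400 - 2310399 = 1 ✓

x = 1520, y = 273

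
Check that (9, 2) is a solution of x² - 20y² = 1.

Compute x² = 9² = 81
Compute 20y² = 20·2² = 20·4 = 80
x² - 20y² = 81 - 80 = 1
Since this equals 1, (9, 2) is a solution.

Yes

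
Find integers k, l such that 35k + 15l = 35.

Step 1: Check solvability.
gcd(35, 15) = 5
Since 5 divides 35, solutions exist.

Step 2: Apply extended Euclidean algorithm to find gcd.
We find integers such that 35*x0 + 15*y0 = 5

Step 3: Scale the particular solution.
Multiply by 35/5 = 7:
k = 7, l = -14

Step 4: Verify.
35*(7) + 15*(-14) = 35 = 35 ✓

k = 7, l = -14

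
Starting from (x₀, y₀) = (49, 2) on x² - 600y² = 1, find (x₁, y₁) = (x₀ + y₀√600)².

Solutions to x² - Dy² = 1 are generated by powers of (x₀ + y₀√D).
The next solution satisfies x₁ + y₁√600 = (x₀ + y₀√600)², giving:
x₁ = x₀² + 600y₀² = 49² + 600·2² = 2401 + 2400 = 4801
y₁ = 2x₀y₀ = 2·49·2 = 196

Verify: 4801² - 600·196² = 23049601 - 23049600 = 1 ✓

x = 4801, y = 196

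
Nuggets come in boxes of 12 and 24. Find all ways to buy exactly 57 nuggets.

We need non-negative integers (x, y) with 12x + 24y = 57.
For each x in 0..4, check if 57 - 12x is a non-negative multiple of 24.
No x yields an integer y ≥ 0.

No solution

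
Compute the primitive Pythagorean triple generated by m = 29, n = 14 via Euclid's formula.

a = m² - n² = 841 - 196 = 645
b = 2mn = 2·29·14 = 812
c = m² + n² = 841 + 196 = 1037
Verify: 645² + 812² = 416025 + 659344 = 1075369 = 1037² ✓

(645, 812, 1037)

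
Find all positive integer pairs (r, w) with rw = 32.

The positive divisors of 32 are: 1, 2, 4, 8, 16, 32.
Each divisor d gives the pair (d, 32/d):
(1, 32), (2, 16), (4, 8), (8, 4), (16, 2), (32, 1)

(1, 32), (2, 16), (4, 8), (8, 4), (16, 2), (32, 1)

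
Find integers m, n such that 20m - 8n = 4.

Step 1: Check solvability.
gcd(20, 8) = 4
Since 4 divides 4, solutions exist.

Step 2: Apply extended Euclidean algorithm to find gcd.
We find integers such that 20*x0 + 8*y0 = 4

Step 3: Scale the particular solution.
Multiply by 4/4 = 1:
m = 1, n = 2

Step 4: Verify.
20*(1) - 8*(2) = 4 = 4 ✓

m = 1, n = 2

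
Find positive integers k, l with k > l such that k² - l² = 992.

Factor: k² - l² = (k+l)(k-l) = 992.
We need two factors of 992 with the same parity.
Use k+l = 496 and k-l = 2 (product 496·2 = 992).
Adding: 2k = 498, so k = 249.
Subtracting: 2l = 494, so l = 247.
Check: 249² - 247² = 62001 - 61009 = 992 ✓

k = 249, l = 247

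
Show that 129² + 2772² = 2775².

Compute a² + b²:
129² + 2772² = 16641 + 7683984 = 7700625
Compute c²:
2775² = 7700625
Since 7700625 = 7700625, it is a Pythagorean triple.

Yes, it is a Pythagorean triple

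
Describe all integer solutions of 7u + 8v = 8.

Step 1: Compute gcd(7, 8) = 1.
Since 1 divides 8, solutions exist.

Step 2: Find a particular solution using extended Euclidean algorithm.
We get u₀ = -8, v₀ = 8.
Check: 7*-8 + 8*8 = 8 = 8 ✓

Step 3: Write the general solution.
u = -8 + (8/1)t = -8 + 8t
v = 8 - (7/1)t = 8 - 7t
for any integer t.

u = -8 + 8t, v = 8 - 7t for integer t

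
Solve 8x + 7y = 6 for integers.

Step 1: Check solvability.
gcd(8, 7) = 1
Since 1 divides 6, solutions exist.

Step 2: Apply extended Euclidean algorithm to find gcd.
We find integers such that 8*x0 + 7*y0 = 1

Step 3: Scale the particular solution.
Multiply by 6/1 = 6:
x = 6, y = -6

Step 4: Verify.
8*(6) + 7*(-6) = 6 = 6 ✓

x = 6, y = -6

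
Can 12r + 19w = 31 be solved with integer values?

Step 1: Compute gcd(12, 19).
gcd(12, 19) = 1

Step 2: Check divisibility.
Does 1 divide 31? 31 = 1 x 31, so yes.

By the theorem on linear Diophantine equations, 12r + 19w = 31 has integer solutions if and only if gcd(12, 19) divides 31. Since 1 | 31, solutions exist.

Yes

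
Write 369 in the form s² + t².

We need to find integers s, t > 0 such that s² + t² = 369.
Trying s = 12: t² = 369 - 12² = 369 - 144 = 225
t = 15
Check: 12² + 15² = 144 + 225 = 369 ✓

369 = 12² + 15²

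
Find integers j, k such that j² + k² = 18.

We need to find integers j, k > 0 such that j² + k² = 18.
Trying j = 3: k² = 18 - 3² = 18 - 9 = 9
k = 3
Check: 3² + 3² = 9 + 9 = 18 ✓

18 = 3² + 3²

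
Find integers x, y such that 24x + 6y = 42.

Step 1: Check solvability.
gcd(24, 6) = 6
Since 6 divides 42, solutions exist.

Step 2: Apply extended Euclidean algorithm to find gcd.
We find integers such that 24*x0 + 6*y0 = 6

Step 3: Scale the particular solution.
Multiply by 42/6 = 7:
x = 0, y = 7

Step 4: Verify.
24*(0) + 6*(7) = 42 = 42 ✓

x = 0, y = 7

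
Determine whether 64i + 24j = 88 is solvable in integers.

Step 1: Compute gcd(64, 24).
gcd(64, 24) = 8

Step 2: Check divisibility.
Does 8 divide 88? 88 = 8 x 11, so yes.

By the theorem on linear Diophantine equations, 64i + 24j = 88 has integer solutions if and only if gcd(64, 24) divides 88. Since 8 | 88, solutions exist.

Yes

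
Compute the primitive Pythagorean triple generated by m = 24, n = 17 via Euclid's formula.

a = m² - n² = 24² - 17² = 576 - 289 = 287
b = 2mn = 2·24·17 = 816
c = m² + n² = 576 + 289 = 865
Verify: 287² + 816² = 82369 + 665856 = 748225 = 865² ✓

(287, 816, 865)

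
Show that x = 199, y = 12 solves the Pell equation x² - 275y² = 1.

Compute x² = 199² = 39601
Compute 275y² = 275·12² = 275·144 = 39600
x² - 275y² = 39601 - 39600 = 1
Since this equals 1, (199, 12) is a solution.

Yes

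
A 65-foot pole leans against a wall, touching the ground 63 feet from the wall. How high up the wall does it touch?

The ladder, wall, and ground form a right triangle with hypotenuse 65 and one leg 63.
By the Pythagorean theorem: h² = 65² - 63² = 4225 - 3969 = 256
h = √256 = 16 feet

16 feet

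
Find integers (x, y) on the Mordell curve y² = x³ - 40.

Try small integer x values and check whether x³ - 40 is a perfect square.
x = 14: x³ - 40 = 14³ - 40 = 2744 - 40 = 2704
Is 2704 a perfect square? 52² = 2704 ✓
So (x, y) = (14, -52) is a solution.

x = 14, y = -52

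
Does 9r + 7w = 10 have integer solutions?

Step 1: Compute gcd(9, 7).
gcd(9, 7) = 1

Step 2: Check divisibility.
Does 1 divide 10? 10 = 1 x 10, so yes.

By the theorem on linear Diophantine equations, 9r + 7w = 10 has integer solutions if and only if gcd(9, 7) divides 10. Since 1 | 10, solutions exist.

Yes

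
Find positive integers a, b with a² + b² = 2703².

We need a² + b² = 2703² = 7306209.
Trying: 2697² + 180² = 7273809 + 32400 = 7306209 ✓

(2697, 180, 2703)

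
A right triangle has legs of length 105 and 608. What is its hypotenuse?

c² = a² + b² = 105² + 608² = 11025 + 369664 = 380689
c = 617

617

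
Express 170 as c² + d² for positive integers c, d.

We need to find integers c, d > 0 such that c² + d² = 170.
Trying c = 1: d² = 170 - 1² = 170 - 1 = 169
d = 13
Check: 1² + 13² = 1 + 169 = 170 ✓

170 = 1² + 13²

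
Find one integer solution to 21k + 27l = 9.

Step 1: Check solvability.
gcd(21, 27) = 3
Since 3 divides 9, solutions exist.

Step 2: Apply extended Euclidean algorithm to find gcd.
We find integers such that 21*x0 + 27*y0 = 3

Step 3: Scale the particular solution.
Multiply by 9/3 = 3:
k = 12, l = -9

Step 4: Verify.
21*(12) + 27*(-9) = 9 = 9 ✓

k = 12, l = -9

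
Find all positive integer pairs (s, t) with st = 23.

The positive divisors of 23 are: 1, 23.
Each divisor d gives the pair (d, 23/d):
(1, 23), (23, 1)

(1, 23), (23, 1)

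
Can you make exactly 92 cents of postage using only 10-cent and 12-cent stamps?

We need non-negative x, y with 10x + 12y = 92.
gcd(10, 12) = 2 divides 92, so integer solutions exist.
Search for a non-negative one: x = 2 gives 12y = 92 - 20 = 72, so y = 6.
Check: 10·2 + 12·6 = 92 ✓

Yes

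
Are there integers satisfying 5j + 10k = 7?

Step 1: Compute gcd(5, 10).
gcd(5, 10) = 5

Step 2: Check divisibility.
Does 5 divide 7? 7 = 5 x 1 + 2, so no.

By the theorem on linear Diophantine equations, 5j + 10k = 7 has integer solutions if and only if gcd(5, 10) divides 7. Since 5 does not divide 7, no solutions exist.

No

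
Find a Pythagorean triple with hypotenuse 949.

We need a² + b² = 949² = 900601.
Trying: 851² + 420² = 724201 + 176400 = 900601 ✓

(851, 420, 949)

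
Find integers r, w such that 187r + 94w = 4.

Step 1: Check solvability.
gcd(187, 94) = 1
Since 1 divides 4, solutions exist.

Step 2: Apply extended Euclidean algorithm to find gcd.
We find integers such that 187*x0 + 94*y0 = 1

Step 3: Scale the particular solution.
Multiply by 4/1 = 4:
r = -4, w = 8

Step 4: Verify.
187*(-4) + 94*(8) = 4 = 4 ✓

r = -4, w = 8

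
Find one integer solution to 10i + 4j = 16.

Step 1: Check solvability.
gcd(10, 4) = 2
Since 2 divides 16, solutions exist.

Step 2: Apply extended Euclidean algorithm to find gcd.
We find integers such that 10*x0 + 4*y0 = 2

Step 3: Scale the particular solution.
Multiply by 16/2 = 8:
i = 8, j = -16

Step 4: Verify.
10*(8) + 4*(-16) = 16 = 16 ✓

i = 8, j = -16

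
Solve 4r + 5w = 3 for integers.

Step 1: Check solvability.
gcd(4, 5) = 1
Since 1 divides 3, solutions exist.

Step 2: Apply extended Euclidean algorithm to find gcd.
We find integers such that 4*x0 + 5*y0 = 1

Step 3: Scale the particular solution.
Multiply by 3/1 = 3:
r = -3, w = 3

Step 4: Verify.
4*(-3) + 5*(3) = 3 = 3 ✓

r = -3, w = 3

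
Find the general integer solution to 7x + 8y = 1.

Step 1: Compute gcd(7, 8) = 1.
Since 1 divides 1, solutions exist.

Step 2: Find a particular solution using extended Euclidean algorithm.
We get x₀ = -1, y₀ = 1.
Check: 7*-1 + 8*1 = 1 = 1 ✓

Step 3: Write the general solution.
x = -1 + (8/1)t = -1 + 8t
y = 1 - (7/1)t = 1 - 7t
for any integer t.

x = -1 + 8t, y = 1 - 7t for integer t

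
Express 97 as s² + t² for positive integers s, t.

We need to find integers s, t > 0 such that s² + t² = 97.
Trying s = 4: t² = 97 - 4² = 97 - 16 = 81
t = 9
Check: 4² + 9² = 16 + 81 = 97 ✓

97 = 4² + 9²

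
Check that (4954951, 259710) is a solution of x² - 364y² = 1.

Compute x² = 4954951² = 24551539412401
Compute 364y² = 364·259710² = 364·67449284100 = 24551539412400
x² - 364y² = 24551539412401 - 24551539412400 = 1
Since this equals 1, (4954951, 259710) is a solution.

Yes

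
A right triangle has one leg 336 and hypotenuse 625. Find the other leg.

a² = c² - b² = 390625 - 112896 = 277729
a = 527

527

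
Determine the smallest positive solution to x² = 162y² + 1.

We seek the smallest positive integers (x, y) with x² - 162y² = 1, i.e., x² = 162y² + 1.
Try successive y values:
y = 1: x² = 162·1² + 1 = 163, not a perfect square
y = 2: x² = 162·2² + 1 = 649, not a perfect square
y = 3: x² = 162·3² + 1 = 1459, not a perfect square
... continuing the search (or via continued fractions) ...
y = 1540: x² = 162·1540² + 1 = 384199201, x = 19601 ✓

Verify: 19601² - 162·1540² = 384199201 - 384199200 = 1 ✓

x = 19601, y = 1540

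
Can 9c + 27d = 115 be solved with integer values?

Step 1: Compute gcd(9, 27).
gcd(9, 27) = 9

Step 2: Check divisibility.
Does 9 divide 115? 115 = 9 x 12 + 7, so no.

By the theorem on linear Diophantine equations, 9c + 27d = 115 has integer solutions if and only if gcd(9, 27) divides 115. Since 9 does not divide 115, no solutions exist.

No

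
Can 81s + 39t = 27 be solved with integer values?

Step 1: Compute gcd(81, 39).
gcd(81, 39) = 3

Step 2: Check divisibility.
Does 3 divide 27? 27 = 3 x 9, so yes.

By the theorem on linear Diophantine equations, 81s + 39t = 27 has integer solutions if and only if gcd(81, 39) divides 27. Since 3 | 27, solutions exist.

Yes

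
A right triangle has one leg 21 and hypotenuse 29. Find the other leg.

b² = c² - a² = 841 - 441 = 400
b = 20

20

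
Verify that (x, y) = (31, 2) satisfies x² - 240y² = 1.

Compute x² = 31² = 961
Compute 240y² = 240·2² = 240·4 = 960
x² - 240y² = 961 - 960 = 1
Since this equals 1, (31, 2) is a solution.

Yes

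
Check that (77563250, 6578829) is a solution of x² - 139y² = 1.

Compute x² = 77563250² = 6016057750562500
Compute 139y² = 139·6578829² = 139·43280991011241 = 6016057750562499
x² - 139y² = 6016057750562500 - 6016057750562499 = 1
Since this equals 1, (77563250, 6578829) is a solution.

Yes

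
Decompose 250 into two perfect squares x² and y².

We need to find integers x, y > 0 such that x² + y² = 250.
Trying x = 5: y² = 250 - 5² = 250 - 25 = 225
y = 15
Check: 5² + 15² = 25 + 225 = 250 ✓

250 = 5² + 15²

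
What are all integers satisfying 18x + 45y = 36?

Step 1: Compute gcd(18, 45) = 9.
Since 9 divides 36, solutions exist.

Step 2: Find a particular solution using extended Euclidean algorithm.
We get x₀ = -8, y₀ = 4.
Check: 18*-8 + 45*4 = 36 = 36 ✓

Step 3: Write the general solution.
x = -8 + (45/9)t = -8 + 5t
y = 4 - (18/9)t = 4 - 2t
for any integer t.

x = -8 + 5t, y = 4 - 2t for integer t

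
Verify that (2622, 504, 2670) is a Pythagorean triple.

Compute a² + b²:
2622² + 504² = 6874884 + 254016 = 7128900
Compute c²:
2670² = 7128900
Since 7128900 = 7128900, it is a Pythagorean triple.

Yes, it is a Pythagorean triple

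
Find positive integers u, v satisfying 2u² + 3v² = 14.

Try small values of u and check whether (14 - 2u²)/3 is a perfect square.
u = 1: 2·1² = 2, so 3v² = 14 - 2 = 12, giving v² = 4, v = 2.
Check: 2·1² + 3·2² = 2 + 12 = 14 ✓

u = 1, v = 2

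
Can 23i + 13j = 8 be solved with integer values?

Step 1: Compute gcd(23, 13).
gcd(23, 13) = 1

Step 2: Check divisibility.
Does 1 divide 8? 8 = 1 x 8, so yes.

By the theorem on linear Diophantine equations, 23i + 13j = 8 has integer solutions if and only if gcd(23, 13) divides 8. Since 1 | 8, solutions exist.

Yes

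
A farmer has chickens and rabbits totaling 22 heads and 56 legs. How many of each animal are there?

Let c = chickens, r = rabbits.
Heads: c + r = 22
Legs: 2c + 4r = 56
From the first equation, c = 22 - r. Substitute:
2(22 - r) + 4r = 56
44 + 2r = 56
r = (56 - 44)/2 = 6
c = 22 - 6 = 16

Chickens: 16, Rabbits: 6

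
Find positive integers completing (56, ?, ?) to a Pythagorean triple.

We need the other leg and hypotenuse such that 56² + x² = c².
Take x = 783, c = 785: 56² + 783² = 3136 + 613089 = 616225 = 785² ✓
Triple: (783, 56, 785)

(783, 56, 785)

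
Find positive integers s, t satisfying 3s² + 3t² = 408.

Try small values of s and check whether (408 - 3s²)/3 is a perfect square.
s = 10: 3·10² = 300, so 3t² = 408 - 300 = 108, giving t² = 36, t = 6.
Check: 3·10² + 3·6² = 300 + 108 = 408 ✓

s = 10, t = 6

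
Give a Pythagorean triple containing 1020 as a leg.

We need the other leg and hypotenuse such that 1020² + x² = c².
Take x = 1265, c = 1625: 1020² + 1265² = 1040400 + 1600225 = 2640625 = 1625² ✓
Triple: (1265, 1020, 1625)

(1265, 1020, 1625)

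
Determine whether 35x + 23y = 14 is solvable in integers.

Step 1: Compute gcd(35, 23).
gcd(35, 23) = 1

Step 2: Check divisibility.
Does 1 divide 14? 14 = 1 x 14, so yes.

By the theorem on linear Diophantine equations, 35x + 23y = 14 has integer solutions if and only if gcd(35, 23) divides 14. Since 1 | 14, solutions exist.

Yes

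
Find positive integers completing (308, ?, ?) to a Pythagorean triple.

We need the other leg and hypotenuse such that 308² + x² = c².
Take x = 435, c = 533: 308² + 435² = 94864 + 189225 = 284089 = 533² ✓
Triple: (435, 308, 533)

(435, 308, 533)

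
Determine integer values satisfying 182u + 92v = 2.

Step 1: Check solvability.
gcd(182, 92) = 2
Since 2 divides 2, solutions exist.

Step 2: Apply extended Euclidean algorithm to find gcd.
We find integers such that 182*x0 + 92*y0 = 2

Step 3: Scale the particular solution.
Multiply by 2/2 = 1:
u = -1, v = 2

Step 4: Verify.
182*(-1) + 92*(2) = 2 = 2 ✓

u = -1, v = 2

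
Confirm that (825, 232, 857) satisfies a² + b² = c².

Compute a² + b² = 825² + 232² = 680625 + 53824 = 734449
Compute c² = 857² = 734449
Since 734449 = 734449, confirmed.

Yes, it is a Pythagorean triple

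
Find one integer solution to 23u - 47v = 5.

Step 1: Check solvability.
gcd(23, 47) = 1
Since 1 divides 5, solutions exist.

Step 2: Apply extended Euclidean algorithm to find gcd.
We find integers such that 23*x0 + 47*y0 = 1

Step 3: Scale the particular solution.
Multiply by 5/1 = 5:
u = -10, v = -5

Step 4: Verify.
23*(-10) - 47*(-5) = 5 = 5 ✓

u = -10, v = -5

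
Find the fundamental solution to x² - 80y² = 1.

We seek the smallest positive integers (x, y) with x² - 80y² = 1, i.e., x² = 80y² + 1.
Try successive y values:
y = 1: x² = 80·1² + 1 = 81, x = 9 ✓

Verify: 9² - 80·1² = 81 - 80 = 1 ✓

x = 9, y = 1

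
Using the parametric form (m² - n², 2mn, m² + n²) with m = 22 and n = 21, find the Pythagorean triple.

a = m² - n² = 484 - 441 = 43
b = 2mn = 2·22·21 = 924
c = m² + n² = 484 + 441 = 925
Verify: 43² + 924² = 1849 + 853776 = 855625 = 925² ✓

(43, 924, 925)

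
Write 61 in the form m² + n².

We need to find integers m, n > 0 such that m² + n² = 61.
Trying m = 5: n² = 61 - 5² = 61 - 25 = 36
n = 6
Check: 5² + 6² = 25 + 36 = 61 ✓

61 = 5² + 6²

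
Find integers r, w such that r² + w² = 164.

We need to find integers r, w > 0 such that r² + w² = 164.
Trying r = 8: w² = 164 - 8² = 164 - 64 = 100
w = 10
Check: 8² + 10² = 64 + 100 = 164 ✓

164 = 8² + 10²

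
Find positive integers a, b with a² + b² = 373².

We need a² + b² = 373² = 139129.
Trying: 275² + 252² = 75625 + 63504 = 139129 ✓

(275, 252, 373)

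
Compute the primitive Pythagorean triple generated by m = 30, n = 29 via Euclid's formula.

a = m² - n² = 900 - 841 = 59
b = 2mn = 2·30·29 = 1740
c = m² + n² = 900 + 841 = 1741
Verify: 59² + 1740² = 3481 + 3027600 = 3031081 = 1741² ✓

(59, 1740, 1741)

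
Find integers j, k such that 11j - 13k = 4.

Step 1: Check solvability.
gcd(11, 13) = 1
Since 1 divides 4, solutions exist.

Step 2: Apply extended Euclidean algorithm to find gcd.
We find integers such that 11*x0 + 13*y0 = 1

Step 3: Scale the particular solution.
Multiply by 4/1 = 4:
j = 24, k = 20

Step 4: Verify.
11*(24) - 13*(20) = 4 = 4 ✓

j = 24, k = 20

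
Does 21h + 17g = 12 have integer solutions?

Step 1: Compute gcd(21, 17).
gcd(21, 17) = 1

Step 2: Check divisibility.
Does 1 divide 12? 12 = 1 x 12, so yes.

By the theorem on linear Diophantine equations, 21h + 17g = 12 has integer solutions if and only if gcd(21, 17) divides 12. Since 1 | 12, solutions exist.

Yes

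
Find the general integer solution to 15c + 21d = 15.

Step 1: Compute gcd(15, 21) = 3.
Since 3 divides 15, solutions exist.

Step 2: Find a particular solution using extended Euclidean algorithm.
We get c₀ = 15, d₀ = -10.
Check: 15*15 + 21*-10 = 15 = 15 ✓

Step 3: Write the general solution.
c = 15 + (21/3)t = 15 + 7t
d = -10 - (15/3)t = -10 - 5t
for any integer t.

c = 15 + 7t, d = -10 - 5t for integer t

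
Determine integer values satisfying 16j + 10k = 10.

Step 1: Check solvability.
gcd(16, 10) = 2
Since 2 divides 10, solutions exist.

Step 2: Apply extended Euclidean algorithm to find gcd.
We find integers such that 16*x0 + 10*y0 = 2

Step 3: Scale the particular solution.
Multiply by 10/2 = 5:
j = 10, k = -15

Step 4: Verify.
16*(10) + 10*(-15) = 10 = 10 ✓

j = 10, k = -15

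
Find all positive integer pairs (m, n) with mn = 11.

The positive divisors of 11 are: 1, 11.
Each divisor d gives the pair (d, 11/d):
(1, 11), (11, 1)

(1, 11), (11, 1)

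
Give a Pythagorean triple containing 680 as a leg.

We need the other leg and hypotenuse such that 680² + x² = c².
Take x = 1365, c = 1525: 680² + 1365² = 462400 + 1863225 = 2325625 = 1525² ✓
Triple: (1365, 680, 1525)

(1365, 680, 1525)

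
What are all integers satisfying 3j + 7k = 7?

Step 1: Compute gcd(3, 7) = 1.
Since 1 divides 7, solutions exist.

Step 2: Find a particular solution using extended Euclidean algorithm.
We get j₀ = -14, k₀ = 7.
Check: 3*-14 + 7*7 = 7 = 7 ✓

Step 3: Write the general solution.
j = -14 + (7/1)t = -14 + 7t
k = 7 - (3/1)t = 7 - 3t
for any integer t.

j = -14 + 7t, k = 7 - 3t for integer t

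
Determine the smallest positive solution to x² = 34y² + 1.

We seek the smallest positive integers (x, y) with x² - 34y² = 1, i.e., x² = 34y² + 1.
Try successive y values:
y = 1: x² = 34·1² + 1 = 35, not a perfect square
y = 2: x² = 34·2² + 1 = 137, not a perfect square
y = 3: x² = 34·3² + 1 = 307, not a perfect square
... continuing the search (or via continued fractions) ...
y = 6: x² = 34·6² + 1 = 1225, x = 35 ✓

Verify: 35² - 34·6² = 1225 - 1224 = 1 ✓

x = 35, y = 6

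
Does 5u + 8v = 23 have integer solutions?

Step 1: Compute gcd(5, 8).
gcd(5, 8) = 1

Step 2: Check divisibility.
Does 1 divide 23? 23 = 1 x 23, so yes.

By the theorem on linear Diophantine equations, 5u + 8v = 23 has integer solutions if and only if gcd(5, 8) divides 23. Since 1 | 23, solutions exist.

Yes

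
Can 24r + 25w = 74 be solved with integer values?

Step 1: Compute gcd(24, 25).
gcd(24, 25) = 1

Step 2: Check divisibility.
Does 1 divide 74? 74 = 1 x 74, so yes.

By the theorem on linear Diophantine equations, 24r + 25w = 74 has integer solutions if and only if gcd(24, 25) divides 74. Since 1 | 74, solutions exist.

Yes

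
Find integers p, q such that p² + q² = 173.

We need to find integers p, q > 0 such that p² + q² = 173.
Trying p = 2: q² = 173 - 2² = 173 - 4 = 169
q = 13
Check: 2² + 13² = 4 + 169 = 173 ✓

173 = 2² + 13²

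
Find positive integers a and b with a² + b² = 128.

We need to find integers a, b > 0 such that a² + b² = 128.
Trying a = 8: b² = 128 - 8² = 128 - 64 = 64
b = 8
Check: 8² + 8² = 64 + 64 = 128 ✓

128 = 8² + 8²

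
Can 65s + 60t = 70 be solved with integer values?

Step 1: Compute gcd(65, 60).
gcd(65, 60) = 5

Step 2: Check divisibility.
Does 5 divide 70? 70 = 5 x 14, so yes.

By the theorem on linear Diophantine equations, 65s + 60t = 70 has integer solutions if and only if gcd(65, 60) divides 70. Since 5 | 70, solutions exist.

Yes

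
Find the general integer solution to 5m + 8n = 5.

Step 1: Compute gcd(5, 8) = 1.
Since 1 divides 5, solutions exist.

Step 2: Find a particular solution using extended Euclidean algorithm.
We get m₀ = -15, n₀ = 10.
Check: 5*-15 + 8*10 = 5 = 5 ✓

Step 3: Write the general solution.
m = -15 + (8/1)t = -15 + 8t
n = 10 - (5/1)t = 10 - 5t
for any integer t.

m = -15 + 8t, n = 10 - 5t for integer t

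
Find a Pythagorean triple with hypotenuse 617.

We need a² + b² = 617² = 380689.
Trying: 105² + 608² = 11025 + 369664 = 380689 ✓

(105, 608, 617)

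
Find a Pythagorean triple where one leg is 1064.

We need the other leg and hypotenuse such that 1064² + x² = c².
Take x = 330, c = 1114: 1064² + 330² = 1132096 + 108900 = 1240996 = 1114² ✓
Triple: (330, 1064, 1114)

(330, 1064, 1114)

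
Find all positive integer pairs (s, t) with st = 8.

The positive divisors of 8 are: 1, 2, 4, 8.
Each divisor d gives the pair (d, 8/d):
(1, 8), (2, 4), (4, 2), (8, 1)

(1, 8), (2, 4), (4, 2), (8, 1)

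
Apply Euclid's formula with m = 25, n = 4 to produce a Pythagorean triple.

a = m² - n² = 25² - 4² = 625 - 16 = 609
b = 2mn = 2·25·4 = 200
c = m² + n² = 625 + 16 = 641
Verify: 609² + 200² = 370881 + 40000 = 410881 = 641² ✓

(609, 200, 641)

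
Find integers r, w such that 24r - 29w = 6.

Step 1: Check solvability.
gcd(24, 29) = 1
Since 1 divides 6, solutions exist.

Step 2: Apply extended Euclidean algorithm to find gcd.
We find integers such that 24*x0 + 29*y0 = 1

Step 3: Scale the particular solution.
Multiply by 6/1 = 6:
r = -36, w = -30

Step 4: Verify.
24*(-36) - 29*(-30) = 6 = 6 ✓

r = -36, w = -30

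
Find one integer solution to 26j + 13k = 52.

Step 1: Check solvability.
gcd(26, 13) = 13
Since 13 divides 52, solutions exist.

Step 2: Apply extended Euclidean algorithm to find gcd.
We find integers such that 26*x0 + 13*y0 = 13

Step 3: Scale the particular solution.
Multiply by 52/13 = 4:
j = 0, k = 4

Step 4: Verify.
26*(0) + 13*(4) = 52 = 52 ✓

j = 0, k = 4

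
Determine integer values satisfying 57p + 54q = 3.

Step 1: Check solvability.
gcd(57, 54) = 3
Since 3 divides 3, solutions exist.

Step 2: Apply extended Euclidean algorithm to find gcd.
We find integers such that 57*x0 + 54*y0 = 3

Step 3: Scale the particular solution.
Multiply by 3/3 = 1:
p = 1, q = -1

Step 4: Verify.
57*(1) + 54*(-1) = 3 = 3 ✓

p = 1, q = -1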